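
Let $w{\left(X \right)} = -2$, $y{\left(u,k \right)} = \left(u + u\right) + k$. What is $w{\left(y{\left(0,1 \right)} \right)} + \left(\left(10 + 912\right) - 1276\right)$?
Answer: $-356$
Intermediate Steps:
$y{\left(u,k \right)} = k + 2 u$ ($y{\left(u,k \right)} = 2 u + k = k + 2 u$)
$w{\left(y{\left(0,1 \right)} \right)} + \left(\left(10 + 912\right) - 1276\right) = -2 + \left(\left(10 + 912\right) - 1276\right) = -2 + \left(922 - 1276\right) = -2 - 354 = -356$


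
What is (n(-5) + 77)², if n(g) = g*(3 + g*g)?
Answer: 3969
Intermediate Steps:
n(g) = g*(3 + g²)
(n(-5) + 77)² = (-5*(3 + (-5)²) + 77)² = (-5*(3 + 25) + 77)² = (-5*28 + 77)² = (-140 + 77)² = (-63)² = 3969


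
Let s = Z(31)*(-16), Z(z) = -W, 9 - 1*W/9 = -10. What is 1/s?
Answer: 1/2736 ≈ 0.00036550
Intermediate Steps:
W = 171 (W = 81 - 9*(-10) = 81 + 90 = 171)
Z(z) = -171 (Z(z) = -1*171 = -171)
s = 2736 (s = -171*(-16) = 2736)
1/s = 1/2736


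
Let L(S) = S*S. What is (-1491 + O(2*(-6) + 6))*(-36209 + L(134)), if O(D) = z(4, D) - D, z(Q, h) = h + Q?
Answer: 27142211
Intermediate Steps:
L(S) = S²
z(Q, h) = Q + h
O(D) = 4 (O(D) = (4 + D) - D = 4)
(-1491 + O(2*(-6) + 6))*(-36209 + L(134)) = (-1491 + 4)*(-36209 + 134²) = -1487*(-36209 + 17956) = -1487*(-18253) = 27142211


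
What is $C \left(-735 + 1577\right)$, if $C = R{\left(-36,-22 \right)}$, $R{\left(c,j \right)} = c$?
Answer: $-30312$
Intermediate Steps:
$C = -36$
$C \left(-735 + 1577\right) = - 36 \left(-735 + 1577\right) = \left(-36\right) 842 = -30312$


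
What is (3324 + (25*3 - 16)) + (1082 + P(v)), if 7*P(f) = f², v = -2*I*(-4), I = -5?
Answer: 32855/7 ≈ 4693.6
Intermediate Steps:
v = -40 (v = -2*(-5)*(-4) = 10*(-4) = -40)
P(f) = f²/7
(3324 + (25*3 - 16)) + (1082 + P(v)) = (3324 + (25*3 - 16)) + (1082 + (⅐)*(-40)²) = (3324 + (75 - 16)) + (1082 + (⅐)*1600) = (3324 + 59) + (1082 + 1600/7) = 3383 + 9174/7 = 32855/7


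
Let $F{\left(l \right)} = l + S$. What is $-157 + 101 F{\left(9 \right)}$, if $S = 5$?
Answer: $1257$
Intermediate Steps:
$F{\left(l \right)} = 5 + l$ ($F{\left(l \right)} = l + 5 = 5 + l$)
$-157 + 101 F{\left(9 \right)} = -157 + 101 \left(5 + 9\right) = -157 + 101 \cdot 14 = -157 + 1414 = 1257$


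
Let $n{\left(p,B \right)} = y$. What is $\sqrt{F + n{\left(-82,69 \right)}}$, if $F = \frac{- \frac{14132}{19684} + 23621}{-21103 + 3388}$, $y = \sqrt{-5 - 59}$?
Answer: $\frac{2 \sqrt{-281468932045420 + 1688793425670050 i}}{29058505} \approx 1.8408 + 2.173 i$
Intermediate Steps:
$y = 8 i$ ($y = \sqrt{-64} = 8 i \approx 8.0 i$)
$F = - \frac{38745136}{29058505}$ ($F = \frac{\left(-14132\right) \frac{1}{19684} + 23621}{-17715} = \left(- \frac{3533}{4921} + 23621\right) \left(- \frac{1}{17715}\right) = \frac{116235408}{4921} \left(- \frac{1}{17715}\right) = - \frac{38745136}{29058505} \approx -1.3333$)
$n{\left(p,B \right)} = 8 i$
$\sqrt{F + n{\left(-82,69 \right)}} = \sqrt{- \frac{38745136}{29058505} + 8 i}$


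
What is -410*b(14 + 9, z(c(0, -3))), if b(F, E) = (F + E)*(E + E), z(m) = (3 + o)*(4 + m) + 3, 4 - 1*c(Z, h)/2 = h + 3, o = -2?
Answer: -467400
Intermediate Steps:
c(Z, h) = 2 - 2*h (c(Z, h) = 8 - 2*(h + 3) = 8 - 2*(3 + h) = 8 + (-6 - 2*h) = 2 - 2*h)
z(m) = 7 + m (z(m) = (3 - 2)*(4 + m) + 3 = 1*(4 + m) + 3 = (4 + m) + 3 = 7 + m)
b(F, E) = 2*E*(E + F) (b(F, E) = (E + F)*(2*E) = 2*E*(E + F))
-410*b(14 + 9, z(c(0, -3))) = -820*(7 + (2 - 2*(-3)))*((7 + (2 - 2*(-3))) + (14 + 9)) = -820*(7 + (2 + 6))*((7 + (2 + 6)) + 23) = -820*(7 + 8)*((7 + 8) + 23) = -820*15*(15 + 23) = -820*15*38 = -410*1140 = -467400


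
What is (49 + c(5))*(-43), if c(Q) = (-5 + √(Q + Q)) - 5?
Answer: -1677 - 43*√10 ≈ -1813.0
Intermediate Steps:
c(Q) = -10 + √2*√Q (c(Q) = (-5 + √(2*Q)) - 5 = (-5 + √2*√Q) - 5 = -10 + √2*√Q)
(49 + c(5))*(-43) = (49 + (-10 + √2*√5))*(-43) = (49 + (-10 + √10))*(-43) = (39 + √10)*(-43) = -1677 - 43*√10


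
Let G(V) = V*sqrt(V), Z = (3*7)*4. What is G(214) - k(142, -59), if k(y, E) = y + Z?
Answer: -226 + 214*sqrt(214) ≈ 2904.6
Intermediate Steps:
Z = 84 (Z = 21*4 = 84)
k(y, E) = 84 + y (k(y, E) = y + 84 = 84 + y)
G(V) = V**(3/2)
G(214) - k(142, -59) = 214**(3/2) - (84 + 142) = 214*sqrt(214) - 1*226 = 214*sqrt(214) - 226 = -226 + 214*sqrt(214)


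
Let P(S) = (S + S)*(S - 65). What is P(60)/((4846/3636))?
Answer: -1090800/2423 ≈ -450.19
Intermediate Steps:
P(S) = 2*S*(-65 + S) (P(S) = (2*S)*(-65 + S) = 2*S*(-65 + S))
P(60)/((4846/3636)) = (2*60*(-65 + 60))/((4846/3636)) = (2*60*(-5))/((4846*(1/3636))) = -600/2423/1818 = -600*1818/2423 = -1090800/2423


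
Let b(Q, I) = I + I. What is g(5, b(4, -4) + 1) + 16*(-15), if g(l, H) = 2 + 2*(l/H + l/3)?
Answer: -4958/21 ≈ -236.10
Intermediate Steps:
b(Q, I) = 2*I
g(l, H) = 2 + 2*l/3 + 2*l/H (g(l, H) = 2 + 2*(l/H + l*(⅓)) = 2 + 2*(l/H + l/3) = 2 + 2*(l/3 + l/H) = 2 + (2*l/3 + 2*l/H) = 2 + 2*l/3 + 2*l/H)
g(5, b(4, -4) + 1) + 16*(-15) = (2 + (⅔)*5 + 2*5/(2*(-4) + 1)) + 16*(-15) = (2 + 10/3 + 2*5/(-8 + 1)) - 240 = (2 + 10/3 + 2*5/(-7)) - 240 = (2 + 10/3 + 2*5*(-⅐)) - 240 = (2 + 10/3 - 10/7) - 240 = 82/21 - 240 = -4958/21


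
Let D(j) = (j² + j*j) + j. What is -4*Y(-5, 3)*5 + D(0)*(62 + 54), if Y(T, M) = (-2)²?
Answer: -80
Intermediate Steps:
Y(T, M) = 4
D(j) = j + 2*j² (D(j) = (j² + j²) + j = 2*j² + j = j + 2*j²)
-4*Y(-5, 3)*5 + D(0)*(62 + 54) = -4*4*5 + (0*(1 + 2*0))*(62 + 54) = -16*5 + (0*(1 + 0))*116 = -80 + (0*1)*116 = -80 + 0*116 = -80 + 0 = -80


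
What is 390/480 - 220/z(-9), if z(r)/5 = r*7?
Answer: 1523/1008 ≈ 1.5109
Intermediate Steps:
z(r) = 35*r (z(r) = 5*(r*7) = 5*(7*r) = 35*r)
390/480 - 220/z(-9) = 390/480 - 220/(35*(-9)) = 390*(1/480) - 220/(-315) = 13/16 - 220*(-1/315) = 13/16 + 44/63 = 1523/1008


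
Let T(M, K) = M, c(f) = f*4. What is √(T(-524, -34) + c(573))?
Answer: 2*√442 ≈ 42.048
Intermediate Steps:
c(f) = 4*f
√(T(-524, -34) + c(573)) = √(-524 + 4*573) = √(-524 + 2292) = √1768 = 2*√442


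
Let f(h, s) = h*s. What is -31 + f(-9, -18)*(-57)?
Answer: -9265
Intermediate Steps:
-31 + f(-9, -18)*(-57) = -31 - 9*(-18)*(-57) = -31 + 162*(-57) = -31 - 9234 = -9265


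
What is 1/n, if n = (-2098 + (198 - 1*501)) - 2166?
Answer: -1/4567 ≈ -0.00021896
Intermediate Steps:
n = -4567 (n = (-2098 + (198 - 501)) - 2166 = (-2098 - 303) - 2166 = -2401 - 2166 = -4567)
1/n = 1/(-4567) = -1/4567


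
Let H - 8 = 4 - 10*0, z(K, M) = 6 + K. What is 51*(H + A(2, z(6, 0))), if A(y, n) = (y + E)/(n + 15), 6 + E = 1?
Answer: 1819/3 ≈ 606.33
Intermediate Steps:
E = -5 (E = -6 + 1 = -5)
H = 12 (H = 8 + (4 - 10*0) = 8 + (4 + 0) = 8 + 4 = 12)
A(y, n) = (-5 + y)/(15 + n) (A(y, n) = (y - 5)/(n + 15) = (-5 + y)/(15 + n))
51*(H + A(2, z(6, 0))) = 51*(12 + (-5 + 2)/(15 + (6 + 6))) = 51*(12 - 3/(15 + 12)) = 51*(12 - 3/27) = 51*(12 + (1/27)*(-3)) = 51*(12 - ⅑) = 51*(107/9) = 1819/3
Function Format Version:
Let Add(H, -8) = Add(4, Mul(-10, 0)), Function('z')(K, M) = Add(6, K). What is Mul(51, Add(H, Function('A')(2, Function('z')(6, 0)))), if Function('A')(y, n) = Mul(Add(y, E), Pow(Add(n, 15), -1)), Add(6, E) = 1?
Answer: Rational(1819, 3) ≈ 606.33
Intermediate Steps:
E = -5 (E = Add(-6, 1) = -5)
H = 12 (H = Add(8, Add(4, Mul(-10, 0))) = Add(8, Add(4, 0)) = Add(8, 4) = 12)
Function('A')(y, n) = Mul(Pow(Add(15, n), -1), Add(-5, y)) (Function('A')(y, n) = Mul(Add(y, -5), Pow(Add(n, 15), -1)) = Mul(Add(-5, y), Pow(Add(15, n), -1)) = Mul(Pow(Add(15, n), -1), Add(-5, y)))
Mul(51, Add(H, Function('A')(2, Function('z')(6, 0)))) = Mul(51, Add(12, Mul(Pow(Add(15, Add(6, 6)), -1), Add(-5, 2)))) = Mul(51, Add(12, Mul(Pow(Add(15, 12), -1), -3))) = Mul(51, Add(12, Mul(Pow(27, -1), -3))) = Mul(51, Add(12, Mul(Rational(1, 27), -3))) = Mul(51, Add(12, Rational(-1, 9))) = Mul(51, Rational(107, 9)) = Rational(1819, 3)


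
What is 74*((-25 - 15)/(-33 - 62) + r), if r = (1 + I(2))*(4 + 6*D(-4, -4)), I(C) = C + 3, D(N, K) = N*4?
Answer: -775520/19 ≈ -40817.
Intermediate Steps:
D(N, K) = 4*N
I(C) = 3 + C
r = -552 (r = (1 + (3 + 2))*(4 + 6*(4*(-4))) = (1 + 5)*(4 + 6*(-16)) = 6*(4 - 96) = 6*(-92) = -552)
74*((-25 - 15)/(-33 - 62) + r) = 74*((-25 - 15)/(-33 - 62) - 552) = 74*(-40/(-95) - 552) = 74*(-40*(-1/95) - 552) = 74*(8/19 - 552) = 74*(-10480/19) = -775520/19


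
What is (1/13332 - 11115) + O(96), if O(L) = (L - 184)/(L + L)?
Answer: -98794193/8888 ≈ -11115.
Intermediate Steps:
O(L) = (-184 + L)/(2*L) (O(L) = (-184 + L)/((2*L)) = (-184 + L)*(1/(2*L)) = (-184 + L)/(2*L))
(1/13332 - 11115) + O(96) = (1/13332 - 11115) + (½)*(-184 + 96)/96 = (1/13332 - 11115) + (½)*(1/96)*(-88) = -148185179/13332 - 11/24 = -98794193/8888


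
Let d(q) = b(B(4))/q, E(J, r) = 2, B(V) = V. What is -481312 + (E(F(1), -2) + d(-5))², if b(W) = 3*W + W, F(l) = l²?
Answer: -12032764/25 ≈ -4.8131e+5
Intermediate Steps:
b(W) = 4*W
d(q) = 16/q (d(q) = (4*4)/q = 16/q)
-481312 + (E(F(1), -2) + d(-5))² = -481312 + (2 + 16/(-5))² = -481312 + (2 + 16*(-⅕))² = -481312 + (2 - 16/5)² = -481312 + (-6/5)² = -481312 + 36/25 = -12032764/25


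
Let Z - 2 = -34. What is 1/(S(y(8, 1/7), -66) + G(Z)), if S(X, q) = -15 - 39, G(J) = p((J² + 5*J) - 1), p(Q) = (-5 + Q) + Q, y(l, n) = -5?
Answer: 1/1667 ≈ 0.00059988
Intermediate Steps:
Z = -32 (Z = 2 - 34 = -32)
p(Q) = -5 + 2*Q
G(J) = -7 + 2*J² + 10*J (G(J) = -5 + 2*((J² + 5*J) - 1) = -5 + 2*(-1 + J² + 5*J) = -5 + (-2 + 2*J² + 10*J) = -7 + 2*J² + 10*J)
S(X, q) = -54
1/(S(y(8, 1/7), -66) + G(Z)) = 1/(-54 + (-7 + 2*(-32)² + 10*(-32))) = 1/(-54 + (-7 + 2*1024 - 320)) = 1/(-54 + (-7 + 2048 - 320)) = 1/(-54 + 1721) = 1/1667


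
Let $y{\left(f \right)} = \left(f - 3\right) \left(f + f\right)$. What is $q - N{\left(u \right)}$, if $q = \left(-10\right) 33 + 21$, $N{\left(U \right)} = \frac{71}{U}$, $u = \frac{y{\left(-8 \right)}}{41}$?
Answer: $- \frac{57295}{176} \approx -325.54$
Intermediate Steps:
$y{\left(f \right)} = 2 f \left(-3 + f\right)$ ($y{\left(f \right)} = \left(-3 + f\right) 2 f = 2 f \left(-3 + f\right)$)
$u = \frac{176}{41}$ ($u = \frac{2 \left(-8\right) \left(-3 - 8\right)}{41} = 2 \left(-8\right) \left(-11\right) \frac{1}{41} = 176 \cdot \frac{1}{41} = \frac{176}{41} \approx 4.2927$)
$q = -309$ ($q = -330 + 21 = -309$)
$q - N{\left(u \right)} = -309 - \frac{71}{\frac{176}{41}} = -309 - 71 \cdot \frac{41}{176} = -309 - \frac{2911}{176} = - \frac{57295}{176}$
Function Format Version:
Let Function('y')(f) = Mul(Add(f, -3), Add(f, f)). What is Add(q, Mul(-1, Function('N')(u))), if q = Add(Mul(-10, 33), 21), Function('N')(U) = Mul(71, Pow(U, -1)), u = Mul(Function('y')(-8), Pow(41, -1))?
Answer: Rational(-57295, 176) ≈ -325.54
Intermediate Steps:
Function('y')(f) = Mul(2, f, Add(-3, f)) (Function('y')(f) = Mul(Add(-3, f), Mul(2, f)) = Mul(2, f, Add(-3, f)))
u = Rational(176, 41) (u = Mul(Mul(2, -8, Add(-3, -8)), Pow(41, -1)) = Mul(Mul(2, -8, -11), Rational(1, 41)) = Mul(176, Rational(1, 41)) = Rational(176, 41) ≈ 4.2927)
q = -309 (q = Add(-330, 21) = -309)
Add(q, Mul(-1, Function('N')(u))) = Add(-309, Mul(-1, Mul(71, Pow(Rational(176, 41), -1)))) = Add(-309, Mul(-1, Mul(71, Rational(41, 176)))) = Add(-309, Mul(-1, Rational(2911, 176))) = Add(-309, Rational(-2911, 176)) = Rational(-57295, 176)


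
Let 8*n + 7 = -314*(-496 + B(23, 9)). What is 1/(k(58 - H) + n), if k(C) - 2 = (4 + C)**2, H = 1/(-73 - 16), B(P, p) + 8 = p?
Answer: 63368/1474907207 ≈ 4.2964e-5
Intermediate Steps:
B(P, p) = -8 + p
n = 155423/8 (n = -7/8 + (-314*(-496 + (-8 + 9)))/8 = -7/8 + (-314*(-496 + 1))/8 = -7/8 + (-314*(-495))/8 = -7/8 + (1/8)*155430 = -7/8 + 77715/4 = 155423/8 ≈ 19428.)
H = -1/89 (H = 1/(-89) = -1/89 ≈ -0.011236)
k(C) = 2 + (4 + C)**2
1/(k(58 - H) + n) = 1/((2 + (4 + (58 - 1*(-1/89)))**2) + 155423/8) = 1/((2 + (4 + (58 + 1/89))**2) + 155423/8) = 1/((2 + (4 + 5163/89)**2) + 155423/8) = 1/((2 + (5519/89)**2) + 155423/8) = 1/((2 + 30459361/7921) + 155423/8) = 1/(30475203/7921 + 155423/8) = 1/(1474907207/63368) = 63368/1474907207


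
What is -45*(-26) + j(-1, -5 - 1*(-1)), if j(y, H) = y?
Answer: 1169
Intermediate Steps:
-45*(-26) + j(-1, -5 - 1*(-1)) = -45*(-26) - 1 = 1170 - 1 = 1169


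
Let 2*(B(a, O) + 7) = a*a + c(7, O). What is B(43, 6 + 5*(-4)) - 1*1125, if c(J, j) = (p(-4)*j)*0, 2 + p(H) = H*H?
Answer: -415/2 ≈ -207.50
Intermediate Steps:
p(H) = -2 + H² (p(H) = -2 + H*H = -2 + H²)
c(J, j) = 0 (c(J, j) = ((-2 + (-4)²)*j)*0 = ((-2 + 16)*j)*0 = (14*j)*0 = 0)
B(a, O) = -7 + a²/2 (B(a, O) = -7 + (a*a + 0)/2 = -7 + (a² + 0)/2 = -7 + a²/2)
B(43, 6 + 5*(-4)) - 1*1125 = (-7 + (½)*43²) - 1*1125 = (-7 + (½)*1849) - 1125 = (-7 + 1849/2) - 1125 = 1835/2 - 1125 = -415/2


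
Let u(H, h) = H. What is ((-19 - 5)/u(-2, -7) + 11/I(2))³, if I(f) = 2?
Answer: 42875/8 ≈ 5359.4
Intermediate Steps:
((-19 - 5)/u(-2, -7) + 11/I(2))³ = ((-19 - 5)/(-2) + 11/2)³ = (-24*(-½) + 11*(½))³ = (12 + 11/2)³ = (35/2)³ = 42875/8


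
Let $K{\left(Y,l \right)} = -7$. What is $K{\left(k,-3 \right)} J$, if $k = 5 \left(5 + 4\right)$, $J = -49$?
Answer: $343$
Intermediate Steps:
$k = 45$ ($k = 5 \cdot 9 = 45$)
$K{\left(k,-3 \right)} J = \left(-7\right) \left(-49\right) = 343$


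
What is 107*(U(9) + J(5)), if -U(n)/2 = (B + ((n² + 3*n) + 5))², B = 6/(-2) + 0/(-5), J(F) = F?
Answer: -2588865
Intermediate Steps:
B = -3 (B = 6*(-½) + 0*(-⅕) = -3 + 0 = -3)
U(n) = -2*(2 + n² + 3*n)² (U(n) = -2*(-3 + ((n² + 3*n) + 5))² = -2*(-3 + (5 + n² + 3*n))² = -2*(2 + n² + 3*n)²)
107*(U(9) + J(5)) = 107*(-2*(2 + 9² + 3*9)² + 5) = 107*(-2*(2 + 81 + 27)² + 5) = 107*(-2*110² + 5) = 107*(-2*12100 + 5) = 107*(-24200 + 5) = 107*(-24195) = -2588865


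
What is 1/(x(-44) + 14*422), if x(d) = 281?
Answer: 1/6189 ≈ 0.00016158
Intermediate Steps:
1/(x(-44) + 14*422) = 1/(281 + 14*422) = 1/(281 + 5908) = 1/6189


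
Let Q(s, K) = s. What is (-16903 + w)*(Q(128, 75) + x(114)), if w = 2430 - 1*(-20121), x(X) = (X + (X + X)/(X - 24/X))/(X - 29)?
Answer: 13427193728/18377 ≈ 7.3065e+5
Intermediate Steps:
x(X) = (X + 2*X/(X - 24/X))/(-29 + X) (x(X) = (X + (2*X)/(X - 24/X))/(-29 + X) = (X + 2*X/(X - 24/X))/(-29 + X))
w = 22551 (w = 2430 + 20121 = 22551)
(-16903 + w)*(Q(128, 75) + x(114)) = (-16903 + 22551)*(128 + 114*(-24 + 114**2 + 2*114)/(696 + 114**3 - 29*114**2 - 24*114)) = 5648*(128 + 114*(-24 + 12996 + 228)/(696 + 1481544 - 29*12996 - 2736)) = 5648*(128 + 114*13200/(696 + 1481544 - 376884 - 2736)) = 5648*(128 + 114*13200/1102620) = 5648*(128 + 114*(1/1102620)*13200) = 5648*(128 + 25080/18377) = 5648*(2377336/18377) = 13427193728/18377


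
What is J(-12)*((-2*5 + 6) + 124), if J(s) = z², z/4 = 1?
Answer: 1920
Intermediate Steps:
z = 4 (z = 4*1 = 4)
J(s) = 16 (J(s) = 4² = 16)
J(-12)*((-2*5 + 6) + 124) = 16*((-2*5 + 6) + 124) = 16*((-10 + 6) + 124) = 16*(-4 + 124) = 16*120 = 1920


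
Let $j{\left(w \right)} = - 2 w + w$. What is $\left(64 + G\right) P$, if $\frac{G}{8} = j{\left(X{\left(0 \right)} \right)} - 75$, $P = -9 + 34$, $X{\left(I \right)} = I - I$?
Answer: $-13400$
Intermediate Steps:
$X{\left(I \right)} = 0$
$P = 25$
$j{\left(w \right)} = - w$
$G = -600$ ($G = 8 \left(\left(-1\right) 0 - 75\right) = 8 \left(0 - 75\right) = 8 \left(-75\right) = -600$)
$\left(64 + G\right) P = \left(64 - 600\right) 25 = \left(-536\right) 25 = -13400$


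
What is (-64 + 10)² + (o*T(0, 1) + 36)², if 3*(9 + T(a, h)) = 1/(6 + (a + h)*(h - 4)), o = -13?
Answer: 2096692/81 ≈ 25885.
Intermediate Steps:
T(a, h) = -9 + 1/(3*(6 + (-4 + h)*(a + h))) (T(a, h) = -9 + 1/(3*(6 + (a + h)*(h - 4))) = -9 + 1/(3*(6 + (a + h)*(-4 + h))) = -9 + 1/(3*(6 + (-4 + h)*(a + h))))
(-64 + 10)² + (o*T(0, 1) + 36)² = (-64 + 10)² + (-13*(-161/3 - 9*1² + 36*0 + 36*1 - 9*0*1)/(6 + 1² - 4*0 - 4*1 + 0*1) + 36)² = (-54)² + (-13*(-161/3 - 9*1 + 0 + 36 + 0)/(6 + 1 + 0 - 4 + 0) + 36)² = 2916 + (-13*(-161/3 - 9 + 0 + 36 + 0)/3 + 36)² = 2916 + (-13*(-80)/(3*3) + 36)² = 2916 + (-13*(-80/9) + 36)² = 2916 + (1040/9 + 36)² = 2916 + (1364/9)² = 2916 + 1860496/81 = 2096692/81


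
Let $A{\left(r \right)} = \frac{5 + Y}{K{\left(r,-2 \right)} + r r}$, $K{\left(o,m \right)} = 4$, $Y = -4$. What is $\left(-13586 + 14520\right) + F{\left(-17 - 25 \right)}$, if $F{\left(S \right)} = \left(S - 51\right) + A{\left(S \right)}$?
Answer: $\frac{1486889}{1768} \approx 841.0$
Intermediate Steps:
$A{\left(r \right)} = \frac{1}{4 + r^{2}}$ ($A{\left(r \right)} = \frac{5 - 4}{4 + r r} = 1 \frac{1}{4 + r^{2}} = \frac{1}{4 + r^{2}}$)
$F{\left(S \right)} = -51 + S + \frac{1}{4 + S^{2}}$ ($F{\left(S \right)} = \left(S - 51\right) + \frac{1}{4 + S^{2}} = \left(-51 + S\right) + \frac{1}{4 + S^{2}} = -51 + S + \frac{1}{4 + S^{2}}$)
$\left(-13586 + 14520\right) + F{\left(-17 - 25 \right)} = \left(-13586 + 14520\right) + \frac{1 + \left(-51 - 42\right) \left(4 + \left(-17 - 25\right)^{2}\right)}{4 + \left(-17 - 25\right)^{2}} = 934 + \frac{1 + \left(-51 - 42\right) \left(4 + \left(-17 - 25\right)^{2}\right)}{4 + \left(-17 - 25\right)^{2}} = 934 + \frac{1 + \left(-51 - 42\right) \left(4 + \left(-42\right)^{2}\right)}{4 + \left(-42\right)^{2}} = 934 + \frac{1 - 93 \left(4 + 1764\right)}{4 + 1764} = 934 + \frac{1 - 164424}{1768} = 934 + \frac{1}{1768} \left(-164423\right) = 934 - \frac{164423}{1768} = \frac{1486889}{1768}$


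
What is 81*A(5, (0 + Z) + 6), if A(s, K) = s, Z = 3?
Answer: 405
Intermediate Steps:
81*A(5, (0 + Z) + 6) = 81*5 = 405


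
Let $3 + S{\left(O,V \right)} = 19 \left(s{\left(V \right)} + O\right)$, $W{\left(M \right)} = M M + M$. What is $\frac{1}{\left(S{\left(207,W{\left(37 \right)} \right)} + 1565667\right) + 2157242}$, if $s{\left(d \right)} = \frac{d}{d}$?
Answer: $\frac{1}{3726858} \approx 2.6832 \cdot 10^{-7}$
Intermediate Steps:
$W{\left(M \right)} = M + M^{2}$ ($W{\left(M \right)} = M^{2} + M = M + M^{2}$)
$s{\left(d \right)} = 1$
$S{\left(O,V \right)} = 16 + 19 O$ ($S{\left(O,V \right)} = -3 + 19 \left(1 + O\right) = -3 + \left(19 + 19 O\right) = 16 + 19 O$)
$\frac{1}{\left(S{\left(207,W{\left(37 \right)} \right)} + 1565667\right) + 2157242} = \frac{1}{\left(\left(16 + 19 \cdot 207\right) + 1565667\right) + 2157242} = \frac{1}{\left(\left(16 + 3933\right) + 1565667\right) + 2157242} = \frac{1}{\left(3949 + 1565667\right) + 2157242} = \frac{1}{1569616 + 2157242} = \frac{1}{3726858}$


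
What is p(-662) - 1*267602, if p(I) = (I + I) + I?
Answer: -269588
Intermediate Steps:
p(I) = 3*I (p(I) = 2*I + I = 3*I)
p(-662) - 1*267602 = 3*(-662) - 1*267602 = -1986 - 267602 = -269588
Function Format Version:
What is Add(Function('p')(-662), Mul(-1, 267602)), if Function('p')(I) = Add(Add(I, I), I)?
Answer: -269588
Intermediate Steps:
Function('p')(I) = Mul(3, I) (Function('p')(I) = Add(Mul(2, I), I) = Mul(3, I))
Add(Function('p')(-662), Mul(-1, 267602)) = Add(Mul(3, -662), Mul(-1, 267602)) = Add(-1986, -267602) = -269588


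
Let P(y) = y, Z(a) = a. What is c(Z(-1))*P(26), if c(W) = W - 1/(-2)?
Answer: -13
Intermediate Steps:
c(W) = 1/2 + W (c(W) = W - 1*(-1/2) = W + 1/2 = 1/2 + W)
c(Z(-1))*P(26) = (1/2 - 1)*26 = -1/2*26 = -13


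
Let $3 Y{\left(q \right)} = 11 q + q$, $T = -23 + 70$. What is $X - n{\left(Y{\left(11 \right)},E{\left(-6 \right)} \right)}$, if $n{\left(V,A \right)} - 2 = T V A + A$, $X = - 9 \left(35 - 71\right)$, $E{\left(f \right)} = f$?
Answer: $12736$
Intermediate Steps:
$X = 324$ ($X = \left(-9\right) \left(-36\right) = 324$)
$T = 47$
$Y{\left(q \right)} = 4 q$ ($Y{\left(q \right)} = \frac{11 q + q}{3} = \frac{12 q}{3} = 4 q$)
$n{\left(V,A \right)} = 2 + A + 47 A V$ ($n{\left(V,A \right)} = 2 + \left(47 V A + A\right) = 2 + \left(47 A V + A\right) = 2 + \left(A + 47 A V\right) = 2 + A + 47 A V$)
$X - n{\left(Y{\left(11 \right)},E{\left(-6 \right)} \right)} = 324 - \left(2 - 6 + 47 \left(-6\right) 4 \cdot 11\right) = 324 - \left(2 - 6 + 47 \left(-6\right) 44\right) = 324 - \left(2 - 6 - 12408\right) = 324 - -12412 = 324 + 12412 = 12736$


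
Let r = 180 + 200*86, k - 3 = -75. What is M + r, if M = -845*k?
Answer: 78220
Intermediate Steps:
k = -72 (k = 3 - 75 = -72)
r = 17380 (r = 180 + 17200 = 17380)
M = 60840 (M = -845*(-72) = 60840)
M + r = 60840 + 17380 = 78220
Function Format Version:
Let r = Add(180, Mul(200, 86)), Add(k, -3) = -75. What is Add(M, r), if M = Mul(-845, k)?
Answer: 78220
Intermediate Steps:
k = -72 (k = Add(3, -75) = -72)
r = 17380 (r = Add(180, 17200) = 17380)
M = 60840 (M = Mul(-845, -72) = 60840)
Add(M, r) = Add(60840, 17380) = 78220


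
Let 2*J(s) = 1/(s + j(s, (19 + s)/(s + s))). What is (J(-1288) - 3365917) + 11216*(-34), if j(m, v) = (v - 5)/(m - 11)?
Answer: -16150413496119273/4309924901 ≈ -3.7473e+6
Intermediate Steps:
j(m, v) = (-5 + v)/(-11 + m)
J(s) = 1/(2*(s + (-5 + (19 + s)/(2*s))/(-11 + s))) (J(s) = 1/(2*(s + (-5 + (19 + s)/(s + s))/(-11 + s))) = 1/(2*(s + (-5 + (19 + s)/((2*s)))/(-11 + s))) = 1/(2*(s + (-5 + (19 + s)*(1/(2*s)))/(-11 + s))) = 1/(2*(s + (-5 + (19 + s)/(2*s))/(-11 + s))))
(J(-1288) - 3365917) + 11216*(-34) = (-1288*(-11 - 1288)/(19 - 9*(-1288) + 2*(-1288)²*(-11 - 1288)) - 3365917) + 11216*(-34) = (-1288*(-1299)/(19 + 11592 + 2*1658944*(-1299)) - 3365917) - 381344 = (-1288*(-1299)/(19 + 11592 - 4309936512) - 3365917) - 381344 = (-1288*(-1299)/(-4309924901) - 3365917) - 381344 = (-1288*(-1/4309924901)*(-1299) - 3365917) - 381344 = (-1673112/4309924901 - 3365917) - 381344 = -14506849494672329/4309924901 - 381344 = -16150413496119273/4309924901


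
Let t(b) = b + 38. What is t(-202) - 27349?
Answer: -27513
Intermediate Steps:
t(b) = 38 + b
t(-202) - 27349 = (38 - 202) - 27349 = -164 - 27349 = -27513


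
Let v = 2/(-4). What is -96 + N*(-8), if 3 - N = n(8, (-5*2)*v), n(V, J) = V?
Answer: -56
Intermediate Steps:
v = -1/2 (v = 2*(-1/4) = -1/2 ≈ -0.50000)
N = -5 (N = 3 - 1*8 = 3 - 8 = -5)
-96 + N*(-8) = -96 - 5*(-8) = -96 + 40 = -56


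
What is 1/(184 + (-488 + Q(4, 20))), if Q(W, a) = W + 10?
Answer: -1/290 ≈ -0.0034483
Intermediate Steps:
Q(W, a) = 10 + W
1/(184 + (-488 + Q(4, 20))) = 1/(184 + (-488 + (10 + 4))) = 1/(184 + (-488 + 14)) = 1/(184 - 474) = 1/(-290) = -1/290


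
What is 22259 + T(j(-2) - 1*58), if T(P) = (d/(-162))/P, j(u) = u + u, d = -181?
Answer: 223569215/10044 ≈ 22259.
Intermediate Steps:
j(u) = 2*u
T(P) = 181/(162*P) (T(P) = (-181/(-162))/P = (-181*(-1/162))/P = 181/(162*P))
22259 + T(j(-2) - 1*58) = 22259 + 181/(162*(2*(-2) - 1*58)) = 22259 + 181/(162*(-4 - 58)) = 22259 + (181/162)/(-62) = 22259 + (181/162)*(-1/62) = 22259 - 181/10044 = 223569215/10044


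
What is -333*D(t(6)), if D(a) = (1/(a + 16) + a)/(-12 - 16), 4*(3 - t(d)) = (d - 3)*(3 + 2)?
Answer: -55611/6832 ≈ -8.1398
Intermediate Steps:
t(d) = 27/4 - 5*d/4 (t(d) = 3 - (d - 3)*(3 + 2)/4 = 3 - (-3 + d)*5/4 = 3 - (-15 + 5*d)/4 = 3 + (15/4 - 5*d/4) = 27/4 - 5*d/4)
D(a) = -a/28 - 1/(28*(16 + a)) (D(a) = (1/(16 + a) + a)/(-28) = (a + 1/(16 + a))*(-1/28) = -a/28 - 1/(28*(16 + a)))
-333*D(t(6)) = -333*(-1 - (27/4 - 5/4*6)² - 16*(27/4 - 5/4*6))/(28*(16 + (27/4 - 5/4*6))) = -333*(-1 - (27/4 - 15/2)² - 16*(27/4 - 15/2))/(28*(16 + (27/4 - 15/2))) = -333*(-1 - (-¾)² - 16*(-¾))/(28*(16 - ¾)) = -333*(-1 - 1*9/16 + 12)/(28*61/4) = -333*4*(-1 - 9/16 + 12)/(28*61) = -333*4*167/(28*61*16) = -333*167/6832 = -55611/6832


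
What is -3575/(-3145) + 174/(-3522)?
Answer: 401464/369223 ≈ 1.0873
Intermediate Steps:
-3575/(-3145) + 174/(-3522) = -3575*(-1/3145) + 174*(-1/3522) = 715/629 - 29/587 = 401464/369223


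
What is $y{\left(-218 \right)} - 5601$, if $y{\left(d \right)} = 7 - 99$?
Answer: $-5693$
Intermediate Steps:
$y{\left(d \right)} = -92$ ($y{\left(d \right)} = 7 - 99 = -92$)
$y{\left(-218 \right)} - 5601 = -92 - 5601 = -5693$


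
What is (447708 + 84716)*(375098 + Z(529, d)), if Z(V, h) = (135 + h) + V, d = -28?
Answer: 200049799216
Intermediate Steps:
Z(V, h) = 135 + V + h
(447708 + 84716)*(375098 + Z(529, d)) = (447708 + 84716)*(375098 + (135 + 529 - 28)) = 532424*(375098 + 636) = 532424*375734 = 200049799216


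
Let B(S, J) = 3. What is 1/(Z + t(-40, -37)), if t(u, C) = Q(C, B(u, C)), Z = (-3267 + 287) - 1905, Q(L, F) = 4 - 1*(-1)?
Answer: -1/4880 ≈ -0.00020492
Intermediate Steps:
Q(L, F) = 5 (Q(L, F) = 4 + 1 = 5)
Z = -4885 (Z = -2980 - 1905 = -4885)
t(u, C) = 5
1/(Z + t(-40, -37)) = 1/(-4885 + 5) = 1/(-4880) = -1/4880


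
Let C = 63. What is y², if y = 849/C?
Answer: 80089/441 ≈ 181.61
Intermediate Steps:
y = 283/21 (y = 849/63 = 849*(1/63) = 283/21 ≈ 13.476)
y² = (283/21)² = 80089/441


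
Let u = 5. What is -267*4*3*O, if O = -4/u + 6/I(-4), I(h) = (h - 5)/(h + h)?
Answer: -72624/5 ≈ -14525.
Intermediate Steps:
I(h) = (-5 + h)/(2*h) (I(h) = (-5 + h)/((2*h)) = (-5 + h)*(1/(2*h)) = (-5 + h)/(2*h))
O = 68/15 (O = -4/5 + 6/(((1/2)*(-5 - 4)/(-4))) = -4*1/5 + 6/(((1/2)*(-1/4)*(-9))) = -4/5 + 6/(9/8) = -4/5 + 6*(8/9) = -4/5 + 16/3 = 68/15 ≈ 4.5333)
-267*4*3*O = -267*4*3*68/15 = -3204*68/15 = -267*272/5 = -72624/5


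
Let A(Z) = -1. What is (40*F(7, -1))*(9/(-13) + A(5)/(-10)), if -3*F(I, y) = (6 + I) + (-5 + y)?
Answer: 2156/39 ≈ 55.282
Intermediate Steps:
F(I, y) = -⅓ - I/3 - y/3 (F(I, y) = -((6 + I) + (-5 + y))/3 = -(1 + I + y)/3 = -⅓ - I/3 - y/3)
(40*F(7, -1))*(9/(-13) + A(5)/(-10)) = (40*(-⅓ - ⅓*7 - ⅓*(-1)))*(9/(-13) - 1/(-10)) = (40*(-⅓ - 7/3 + ⅓))*(9*(-1/13) - 1*(-⅒)) = (40*(-7/3))*(-9/13 + ⅒) = -280/3*(-77/130) = 2156/39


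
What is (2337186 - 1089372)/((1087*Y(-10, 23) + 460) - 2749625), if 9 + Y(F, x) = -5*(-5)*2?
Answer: -623907/1352299 ≈ -0.46137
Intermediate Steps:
Y(F, x) = 41 (Y(F, x) = -9 - 5*(-5)*2 = -9 + 25*2 = -9 + 50 = 41)
(2337186 - 1089372)/((1087*Y(-10, 23) + 460) - 2749625) = (2337186 - 1089372)/((1087*41 + 460) - 2749625) = 1247814/((44567 + 460) - 2749625) = 1247814/(45027 - 2749625) = 1247814/(-2704598) = 1247814*(-1/2704598) = -623907/1352299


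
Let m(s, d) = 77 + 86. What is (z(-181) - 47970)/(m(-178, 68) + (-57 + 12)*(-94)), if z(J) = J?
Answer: -48151/4393 ≈ -10.961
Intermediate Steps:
m(s, d) = 163
(z(-181) - 47970)/(m(-178, 68) + (-57 + 12)*(-94)) = (-181 - 47970)/(163 + (-57 + 12)*(-94)) = -48151/(163 - 45*(-94)) = -48151/(163 + 4230) = -48151/4393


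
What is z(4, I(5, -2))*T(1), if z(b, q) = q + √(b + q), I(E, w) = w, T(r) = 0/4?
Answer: 0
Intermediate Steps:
T(r) = 0 (T(r) = 0*(¼) = 0)
z(4, I(5, -2))*T(1) = (-2 + √(4 - 2))*0 = (-2 + √2)*0 = 0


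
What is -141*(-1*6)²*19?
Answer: -96444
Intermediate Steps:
-141*(-1*6)²*19 = -141*(-6)²*19 = -141*36*19 = -5076*19 = -96444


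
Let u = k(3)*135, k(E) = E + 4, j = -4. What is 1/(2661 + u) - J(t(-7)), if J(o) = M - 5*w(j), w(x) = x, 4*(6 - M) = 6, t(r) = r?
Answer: -44173/1803 ≈ -24.500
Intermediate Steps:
M = 9/2 (M = 6 - ¼*6 = 6 - 3/2 = 9/2 ≈ 4.5000)
k(E) = 4 + E
u = 945 (u = (4 + 3)*135 = 7*135 = 945)
J(o) = 49/2 (J(o) = 9/2 - 5*(-4) = 9/2 + 20 = 49/2)
1/(2661 + u) - J(t(-7)) = 1/(2661 + 945) - 1*49/2 = 1/3606 - 49/2 = -44173/1803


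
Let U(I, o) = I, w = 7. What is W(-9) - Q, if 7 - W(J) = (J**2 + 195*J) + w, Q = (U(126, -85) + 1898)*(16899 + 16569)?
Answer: -67737558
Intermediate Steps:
Q = 67739232 (Q = (126 + 1898)*(16899 + 16569) = 2024*33468 = 67739232)
W(J) = -J**2 - 195*J (W(J) = 7 - ((J**2 + 195*J) + 7) = 7 - (7 + J**2 + 195*J) = 7 + (-7 - J**2 - 195*J) = -J**2 - 195*J)
W(-9) - Q = -9*(-195 - 1*(-9)) - 1*67739232 = -9*(-195 + 9) - 67739232 = -9*(-186) - 67739232 = 1674 - 67739232 = -67737558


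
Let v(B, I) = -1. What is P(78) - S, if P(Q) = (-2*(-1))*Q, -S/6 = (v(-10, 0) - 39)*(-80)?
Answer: 19356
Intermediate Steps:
S = -19200 (S = -6*(-1 - 39)*(-80) = -(-240)*(-80) = -6*3200 = -19200)
P(Q) = 2*Q
P(78) - S = 2*78 - 1*(-19200) = 156 + 19200 = 19356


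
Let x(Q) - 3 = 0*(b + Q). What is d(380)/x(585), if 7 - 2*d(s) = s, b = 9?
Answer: -373/6 ≈ -62.167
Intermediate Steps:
d(s) = 7/2 - s/2
x(Q) = 3 (x(Q) = 3 + 0*(9 + Q) = 3 + 0 = 3)
d(380)/x(585) = (7/2 - ½*380)/3 = (7/2 - 190)*(⅓) = -373/2*⅓ = -373/6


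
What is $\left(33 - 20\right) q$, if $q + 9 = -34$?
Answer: $-559$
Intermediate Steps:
$q = -43$ ($q = -9 - 34 = -43$)
$\left(33 - 20\right) q = \left(33 - 20\right) \left(-43\right) = 13 \left(-43\right) = -559$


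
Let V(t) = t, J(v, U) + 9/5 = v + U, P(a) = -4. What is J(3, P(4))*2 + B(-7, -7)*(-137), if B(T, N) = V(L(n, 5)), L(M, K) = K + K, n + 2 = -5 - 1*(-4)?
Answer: -6878/5 ≈ -1375.6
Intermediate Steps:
n = -3 (n = -2 + (-5 - 1*(-4)) = -2 + (-5 + 4) = -2 - 1 = -3)
L(M, K) = 2*K
J(v, U) = -9/5 + U + v (J(v, U) = -9/5 + (v + U) = -9/5 + (U + v) = -9/5 + U + v)
B(T, N) = 10 (B(T, N) = 2*5 = 10)
J(3, P(4))*2 + B(-7, -7)*(-137) = (-9/5 - 4 + 3)*2 + 10*(-137) = -14/5*2 - 1370 = -28/5 - 1370 = -6878/5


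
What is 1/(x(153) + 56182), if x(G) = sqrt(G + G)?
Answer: 28091/1578208409 - 3*sqrt(34)/3156416818 ≈ 1.7794e-5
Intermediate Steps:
x(G) = sqrt(2)*sqrt(G) (x(G) = sqrt(2*G) = sqrt(2)*sqrt(G))
1/(x(153) + 56182) = 1/(sqrt(2)*sqrt(153) + 56182) = 1/(sqrt(2)*(3*sqrt(17)) + 56182) = 1/(3*sqrt(34) + 56182) = 1/(56182 + 3*sqrt(34))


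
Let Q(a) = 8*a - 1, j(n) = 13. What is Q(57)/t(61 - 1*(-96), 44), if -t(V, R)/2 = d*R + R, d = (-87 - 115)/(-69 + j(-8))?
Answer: -3185/2838 ≈ -1.1223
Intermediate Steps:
d = 101/28 (d = (-87 - 115)/(-69 + 13) = -202/(-56) = -202*(-1/56) = 101/28 ≈ 3.6071)
t(V, R) = -129*R/14 (t(V, R) = -2*(101*R/28 + R) = -129*R/14)
Q(a) = -1 + 8*a
Q(57)/t(61 - 1*(-96), 44) = (-1 + 8*57)/((-129/14*44)) = (-1 + 456)/(-2838/7) = 455*(-7/2838) = -3185/2838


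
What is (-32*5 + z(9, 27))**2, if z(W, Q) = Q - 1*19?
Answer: 23104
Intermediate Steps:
z(W, Q) = -19 + Q (z(W, Q) = Q - 19 = -19 + Q)
(-32*5 + z(9, 27))**2 = (-32*5 + (-19 + 27))**2 = (-160 + 8)**2 = (-152)**2 = 23104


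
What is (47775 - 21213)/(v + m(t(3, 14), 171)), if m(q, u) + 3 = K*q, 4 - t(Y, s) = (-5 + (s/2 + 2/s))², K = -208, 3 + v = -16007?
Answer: -433846/259535 ≈ -1.6716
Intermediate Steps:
v = -16010 (v = -3 - 16007 = -16010)
t(Y, s) = 4 - (-5 + s/2 + 2/s)² (t(Y, s) = 4 - (-5 + (s/2 + 2/s))² = 4 - (-5 + s/2 + 2/s)²)
m(q, u) = -3 - 208*q
(47775 - 21213)/(v + m(t(3, 14), 171)) = (47775 - 21213)/(-16010 + (-3 - 208*(4 - ¼*(4 + 14² - 10*14)²/14²))) = 26562/(-16010 + (-3 - 208*(4 - ¼*1/196*(4 + 196 - 140)²))) = 26562/(-16010 + (-3 - 208*(4 - ¼*1/196*60²))) = 26562/(-16010 + (-3 - 208*(4 - ¼*1/196*3600))) = 26562/(-16010 + (-3 - 208*(4 - 225/49))) = 26562/(-16010 + (-3 - 208*(-29/49))) = 26562/(-16010 + (-3 + 6032/49)) = 26562/(-16010 + 5885/49) = 26562/(-778605/49) = 26562*(-49/778605) = -433846/259535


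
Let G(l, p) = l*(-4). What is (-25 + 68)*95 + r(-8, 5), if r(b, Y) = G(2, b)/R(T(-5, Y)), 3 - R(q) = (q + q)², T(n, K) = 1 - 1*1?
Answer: 12247/3 ≈ 4082.3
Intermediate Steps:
T(n, K) = 0 (T(n, K) = 1 - 1 = 0)
G(l, p) = -4*l
R(q) = 3 - 4*q² (R(q) = 3 - (q + q)² = 3 - (2*q)² = 3 - 4*q²)
r(b, Y) = -8/3 (r(b, Y) = (-4*2)/(3 - 4*0²) = -8/(3 - 4*0) = -8/(3 + 0) = -8/3)
(-25 + 68)*95 + r(-8, 5) = (-25 + 68)*95 - 8/3 = 43*95 - 8/3 = 4085 - 8/3 = 12247/3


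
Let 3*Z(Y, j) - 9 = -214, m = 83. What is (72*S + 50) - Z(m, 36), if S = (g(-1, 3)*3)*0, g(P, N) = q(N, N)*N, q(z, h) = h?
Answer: 355/3 ≈ 118.33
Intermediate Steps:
g(P, N) = N² (g(P, N) = N*N = N²)
Z(Y, j) = -205/3 (Z(Y, j) = 3 + (⅓)*(-214) = 3 - 214/3 = -205/3)
S = 0 (S = (3²*3)*0 = (9*3)*0 = 27*0 = 0)
(72*S + 50) - Z(m, 36) = (72*0 + 50) - 1*(-205/3) = (0 + 50) + 205/3 = 50 + 205/3 = 355/3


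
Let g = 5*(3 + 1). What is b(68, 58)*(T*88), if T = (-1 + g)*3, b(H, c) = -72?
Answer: -361152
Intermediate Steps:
g = 20 (g = 5*4 = 20)
T = 57 (T = (-1 + 20)*3 = 19*3 = 57)
b(68, 58)*(T*88) = -4104*88 = -72*5016 = -361152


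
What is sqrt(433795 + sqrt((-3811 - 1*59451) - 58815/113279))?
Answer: sqrt(5566514631966595 + 113279*I*sqrt(811792987029727))/113279 ≈ 658.63 + 0.19094*I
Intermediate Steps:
sqrt(433795 + sqrt((-3811 - 1*59451) - 58815/113279)) = sqrt(433795 + sqrt((-3811 - 59451) - 58815*1/113279)) = sqrt(433795 + sqrt(-63262 - 58815/113279)) = sqrt(433795 + sqrt(-7166314913/113279)) = sqrt(433795 + I*sqrt(811792987029727)/113279)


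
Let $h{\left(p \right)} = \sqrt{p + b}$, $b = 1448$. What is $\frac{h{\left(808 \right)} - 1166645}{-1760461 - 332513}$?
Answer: $\frac{1166645}{2092974} - \frac{2 \sqrt{141}}{1046487} \approx 0.55739$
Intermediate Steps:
$h{\left(p \right)} = \sqrt{1448 + p}$ ($h{\left(p \right)} = \sqrt{p + 1448} = \sqrt{1448 + p}$)
$\frac{h{\left(808 \right)} - 1166645}{-1760461 - 332513} = \frac{\sqrt{1448 + 808} - 1166645}{-1760461 - 332513} = \frac{\sqrt{2256} - 1166645}{-2092974} = \left(4 \sqrt{141} - 1166645\right) \left(- \frac{1}{2092974}\right) = \left(-1166645 + 4 \sqrt{141}\right) \left(- \frac{1}{2092974}\right) = \frac{1166645}{2092974} - \frac{2 \sqrt{141}}{1046487}$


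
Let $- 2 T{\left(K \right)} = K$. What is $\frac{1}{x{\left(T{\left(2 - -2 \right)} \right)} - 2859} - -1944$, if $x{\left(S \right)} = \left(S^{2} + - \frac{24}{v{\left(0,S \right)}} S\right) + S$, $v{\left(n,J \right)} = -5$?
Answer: $\frac{27863347}{14333} \approx 1944.0$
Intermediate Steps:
$T{\left(K \right)} = - \frac{K}{2}$
$x{\left(S \right)} = S^{2} + \frac{29 S}{5}$ ($x{\left(S \right)} = \left(S^{2} + - \frac{24}{-5} S\right) + S = \left(S^{2} + \left(-24\right) \left(- \frac{1}{5}\right) S\right) + S = \left(S^{2} + \frac{24 S}{5}\right) + S = S^{2} + \frac{29 S}{5}$)
$\frac{1}{x{\left(T{\left(2 - -2 \right)} \right)} - 2859} - -1944 = \frac{1}{\frac{- \frac{2 - -2}{2} \left(29 + 5 \left(- \frac{2 - -2}{2}\right)\right)}{5} - 2859} - -1944 = \frac{1}{\frac{- \frac{2 + 2}{2} \left(29 + 5 \left(- \frac{2 + 2}{2}\right)\right)}{5} - 2859} + 1944 = \frac{1}{\frac{\left(- \frac{1}{2}\right) 4 \left(29 + 5 \left(\left(- \frac{1}{2}\right) 4\right)\right)}{5} - 2859} + 1944 = \frac{1}{\frac{1}{5} \left(-2\right) \left(29 + 5 \left(-2\right)\right) - 2859} + 1944 = \frac{1}{\frac{1}{5} \left(-2\right) \left(29 - 10\right) - 2859} + 1944 = \frac{1}{\frac{1}{5} \left(-2\right) 19 - 2859} + 1944 = \frac{1}{- \frac{38}{5} - 2859} + 1944 = \frac{1}{- \frac{14333}{5}} + 1944 = - \frac{5}{14333} + 1944 = \frac{27863347}{14333}$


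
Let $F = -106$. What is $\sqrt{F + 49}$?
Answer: $i \sqrt{57} \approx 7.5498 i$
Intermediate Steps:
$\sqrt{F + 49} = \sqrt{-106 + 49} = \sqrt{-57} = i \sqrt{57}$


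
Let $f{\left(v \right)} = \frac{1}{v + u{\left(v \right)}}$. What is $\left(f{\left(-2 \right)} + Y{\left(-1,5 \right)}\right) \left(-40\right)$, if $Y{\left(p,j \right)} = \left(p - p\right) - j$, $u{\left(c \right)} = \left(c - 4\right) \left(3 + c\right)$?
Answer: $205$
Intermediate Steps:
$u{\left(c \right)} = \left(-4 + c\right) \left(3 + c\right)$
$Y{\left(p,j \right)} = - j$ ($Y{\left(p,j \right)} = 0 - j = - j$)
$f{\left(v \right)} = \frac{1}{-12 + v^{2}}$ ($f{\left(v \right)} = \frac{1}{v - \left(12 + v - v^{2}\right)} = \frac{1}{-12 + v^{2}}$)
$\left(f{\left(-2 \right)} + Y{\left(-1,5 \right)}\right) \left(-40\right) = \left(\frac{1}{-12 + \left(-2\right)^{2}} - 5\right) \left(-40\right) = \left(\frac{1}{-12 + 4} - 5\right) \left(-40\right) = \left(\frac{1}{-8} - 5\right) \left(-40\right) = \left(- \frac{1}{8} - 5\right) \left(-40\right) = \left(- \frac{41}{8}\right) \left(-40\right) = 205$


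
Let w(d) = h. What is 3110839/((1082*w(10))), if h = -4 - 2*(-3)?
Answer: 3110839/2164 ≈ 1437.5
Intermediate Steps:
h = 2 (h = -4 + 6 = 2)
w(d) = 2
3110839/((1082*w(10))) = 3110839/((1082*2)) = 3110839/2164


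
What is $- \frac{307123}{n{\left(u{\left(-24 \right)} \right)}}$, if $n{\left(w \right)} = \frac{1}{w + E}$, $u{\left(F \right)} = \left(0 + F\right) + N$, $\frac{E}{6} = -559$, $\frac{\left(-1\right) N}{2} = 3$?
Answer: $1039304232$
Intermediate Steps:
$N = -6$ ($N = \left(-2\right) 3 = -6$)
$E = -3354$ ($E = 6 \left(-559\right) = -3354$)
$u{\left(F \right)} = -6 + F$ ($u{\left(F \right)} = \left(0 + F\right) - 6 = F - 6 = -6 + F$)
$n{\left(w \right)} = \frac{1}{-3354 + w}$ ($n{\left(w \right)} = \frac{1}{w - 3354} = \frac{1}{-3354 + w}$)
$- \frac{307123}{n{\left(u{\left(-24 \right)} \right)}} = - \frac{307123}{\frac{1}{-3354 - 30}} = - \frac{307123}{\frac{1}{-3384}} = - \frac{307123}{- \frac{1}{3384}} = \left(-307123\right) \left(-3384\right) = 1039304232$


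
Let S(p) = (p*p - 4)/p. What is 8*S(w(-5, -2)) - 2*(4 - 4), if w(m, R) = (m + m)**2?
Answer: 19992/25 ≈ 799.68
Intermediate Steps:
w(m, R) = 4*m**2 (w(m, R) = (2*m)**2 = 4*m**2)
S(p) = (-4 + p**2)/p (S(p) = (p**2 - 4)/p = (-4 + p**2)/p)
8*S(w(-5, -2)) - 2*(4 - 4) = 8*(4*(-5)**2 - 4/(4*(-5)**2)) - 2*(4 - 4) = 8*(4*25 - 4/(4*25)) - 2*0 = 8*(100 - 4/100) + 0 = 8*(100 - 4*1/100) + 0 = 8*(100 - 1/25) + 0 = 8*(2499/25) + 0 = 19992/25 + 0 = 19992/25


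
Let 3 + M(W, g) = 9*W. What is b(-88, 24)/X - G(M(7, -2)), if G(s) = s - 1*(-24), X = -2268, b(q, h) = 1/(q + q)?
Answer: -33530111/399168 ≈ -84.000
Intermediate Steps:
b(q, h) = 1/(2*q)
M(W, g) = -3 + 9*W
G(s) = 24 + s (G(s) = s + 24 = 24 + s)
b(-88, 24)/X - G(M(7, -2)) = ((1/2)/(-88))/(-2268) - (24 + (-3 + 9*7)) = ((1/2)*(-1/88))*(-1/2268) - (24 + (-3 + 63)) = -1/176*(-1/2268) - (24 + 60) = 1/399168 - 1*84 = 1/399168 - 84 = -33530111/399168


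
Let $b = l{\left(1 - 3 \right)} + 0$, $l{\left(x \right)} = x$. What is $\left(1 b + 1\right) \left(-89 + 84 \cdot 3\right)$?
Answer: $-163$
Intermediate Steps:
$b = -2$ ($b = \left(1 - 3\right) + 0 = -2 + 0 = -2$)
$\left(1 b + 1\right) \left(-89 + 84 \cdot 3\right) = \left(1 \left(-2\right) + 1\right) \left(-89 + 84 \cdot 3\right) = \left(-2 + 1\right) \left(-89 + 252\right) = \left(-1\right) 163 = -163$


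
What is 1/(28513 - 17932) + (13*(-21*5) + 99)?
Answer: -13395545/10581 ≈ -1266.0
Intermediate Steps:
1/(28513 - 17932) + (13*(-21*5) + 99) = 1/10581 + (13*(-105) + 99) = 1/10581 + (-1365 + 99) = 1/10581 - 1266 = -13395545/10581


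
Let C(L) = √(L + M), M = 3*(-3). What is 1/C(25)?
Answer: ¼ ≈ 0.25000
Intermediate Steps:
M = -9
C(L) = √(-9 + L) (C(L) = √(L - 9) = √(-9 + L))
1/C(25) = 1/(√(-9 + 25)) = 1/(√16) = 1/4 = ¼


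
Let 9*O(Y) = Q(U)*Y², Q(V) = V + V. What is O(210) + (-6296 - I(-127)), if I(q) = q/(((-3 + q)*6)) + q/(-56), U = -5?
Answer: -603858863/10920 ≈ -55298.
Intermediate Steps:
I(q) = -q/56 + q/(-18 + 6*q) (I(q) = q/(-18 + 6*q) + q*(-1/56) = q/(-18 + 6*q) - q/56 = -q/56 + q/(-18 + 6*q))
Q(V) = 2*V
O(Y) = -10*Y²/9 (O(Y) = ((2*(-5))*Y²)/9 = (-10*Y²)/9 = -10*Y²/9)
O(210) + (-6296 - I(-127)) = -10/9*210² + (-6296 - (-127)*(37 - 3*(-127))/(168*(-3 - 127))) = -10/9*44100 + (-6296 - (-127)*(37 + 381)/(168*(-130))) = -49000 + (-6296 - (-127)*(-1)*418/(168*130)) = -49000 + (-6296 - 1*26543/10920) = -49000 + (-6296 - 26543/10920) = -49000 - 68778863/10920 = -603858863/10920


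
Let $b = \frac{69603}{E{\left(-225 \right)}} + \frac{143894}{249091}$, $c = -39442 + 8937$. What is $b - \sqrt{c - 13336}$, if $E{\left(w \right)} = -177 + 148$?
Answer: $- \frac{17333307947}{7223639} - i \sqrt{43841} \approx -2399.5 - 209.38 i$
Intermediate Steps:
$c = -30505$
$E{\left(w \right)} = -29$
$b = - \frac{17333307947}{7223639}$ ($b = \frac{69603}{-29} + \frac{143894}{249091} = 69603 \left(- \frac{1}{29}\right) + 143894 \cdot \frac{1}{249091} = - \frac{69603}{29} + \frac{143894}{249091} = - \frac{17333307947}{7223639} \approx -2399.5$)
$b - \sqrt{c - 13336} = - \frac{17333307947}{7223639} - \sqrt{-30505 - 13336} = - \frac{17333307947}{7223639} - \sqrt{-43841} = - \frac{17333307947}{7223639} - i \sqrt{43841}$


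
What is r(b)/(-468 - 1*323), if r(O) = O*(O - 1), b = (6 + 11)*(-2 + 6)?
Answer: -4556/791 ≈ -5.7598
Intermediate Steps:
b = 68 (b = 17*4 = 68)
r(O) = O*(-1 + O)
r(b)/(-468 - 1*323) = (68*(-1 + 68))/(-468 - 1*323) = (68*67)/(-468 - 323) = 4556/(-791) = 4556*(-1/791) = -4556/791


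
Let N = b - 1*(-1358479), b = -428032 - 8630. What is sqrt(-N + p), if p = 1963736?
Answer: sqrt(1041919) ≈ 1020.7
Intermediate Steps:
b = -436662
N = 921817 (N = -436662 - 1*(-1358479) = -436662 + 1358479 = 921817)
sqrt(-N + p) = sqrt(-1*921817 + 1963736) = sqrt(-921817 + 1963736) = sqrt(1041919)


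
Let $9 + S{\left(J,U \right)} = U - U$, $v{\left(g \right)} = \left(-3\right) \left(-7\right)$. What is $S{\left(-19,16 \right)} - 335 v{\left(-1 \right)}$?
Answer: $-7044$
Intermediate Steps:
$v{\left(g \right)} = 21$
$S{\left(J,U \right)} = -9$ ($S{\left(J,U \right)} = -9 + \left(U - U\right) = -9 + 0 = -9$)
$S{\left(-19,16 \right)} - 335 v{\left(-1 \right)} = -9 - 7035 = -7044$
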